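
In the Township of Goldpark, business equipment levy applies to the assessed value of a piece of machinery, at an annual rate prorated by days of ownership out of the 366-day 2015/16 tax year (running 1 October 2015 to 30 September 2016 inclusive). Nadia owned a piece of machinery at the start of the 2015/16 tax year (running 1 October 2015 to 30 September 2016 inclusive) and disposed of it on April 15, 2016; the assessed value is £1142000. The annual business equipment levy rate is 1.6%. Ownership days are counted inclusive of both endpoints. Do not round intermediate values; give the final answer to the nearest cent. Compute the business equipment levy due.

£9884.85

Days held (October 1, 2015 – April 15, 2016): 198 out of 366
Tax = £1142000 × 1.6% × 198/366 = £9884.8525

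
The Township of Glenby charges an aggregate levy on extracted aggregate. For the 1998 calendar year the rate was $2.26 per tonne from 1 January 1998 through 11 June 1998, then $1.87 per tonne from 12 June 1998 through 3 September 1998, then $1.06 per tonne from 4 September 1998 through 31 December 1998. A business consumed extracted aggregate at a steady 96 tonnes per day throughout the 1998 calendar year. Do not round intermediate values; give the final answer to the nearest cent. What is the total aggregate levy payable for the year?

1 January – 11 June 1998: 162 days × 96 tonnes/day = 15,552 tonnes at $2.26/tonne → $35147.52
12 June – 3 September 1998: 84 days × 96 tonnes/day = 8,064 tonnes at $1.87/tonne → $15079.68
4 September – 31 December 1998: 119 days × 96 tonnes/day = 11,424 tonnes at $1.06/tonne → $12109.44

$62336.64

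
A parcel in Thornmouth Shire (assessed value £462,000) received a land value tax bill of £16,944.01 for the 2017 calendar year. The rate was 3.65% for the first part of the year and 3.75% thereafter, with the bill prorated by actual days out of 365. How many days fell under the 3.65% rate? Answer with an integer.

Let d = days at the first rate; then 365 − d days at the second rate.
£462,000 × [3.65%·d + 3.75%·(365−d)] / 365 = £16,944.01
Solving gives d = 301, so the new rate took effect on October 29, 2017.

301 days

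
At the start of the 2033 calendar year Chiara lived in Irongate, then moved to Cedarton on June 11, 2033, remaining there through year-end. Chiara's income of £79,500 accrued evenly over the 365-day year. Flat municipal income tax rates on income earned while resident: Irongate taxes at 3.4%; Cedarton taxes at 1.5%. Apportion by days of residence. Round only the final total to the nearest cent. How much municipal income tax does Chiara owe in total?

Irongate, January 1 – June 10, 2033: 161 days → £79,500 × 3.4% × 161/365 = £1,192.2822
Cedarton, June 11 – December 31, 2033: 204 days → £79,500 × 1.5% × 204/365 = £666.4932
Total = £1,858.7753

£1,858.78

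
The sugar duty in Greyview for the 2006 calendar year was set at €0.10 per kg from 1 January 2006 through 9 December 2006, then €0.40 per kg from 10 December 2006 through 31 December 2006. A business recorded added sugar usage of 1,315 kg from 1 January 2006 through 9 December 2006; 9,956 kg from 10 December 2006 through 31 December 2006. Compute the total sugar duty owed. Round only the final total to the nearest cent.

€4,113.90

1 January – 9 December 2006: 1,315 kg at €0.10/kg → €131.50
10 December – 31 December 2006: 9,956 kg at €0.40/kg → €3,982.40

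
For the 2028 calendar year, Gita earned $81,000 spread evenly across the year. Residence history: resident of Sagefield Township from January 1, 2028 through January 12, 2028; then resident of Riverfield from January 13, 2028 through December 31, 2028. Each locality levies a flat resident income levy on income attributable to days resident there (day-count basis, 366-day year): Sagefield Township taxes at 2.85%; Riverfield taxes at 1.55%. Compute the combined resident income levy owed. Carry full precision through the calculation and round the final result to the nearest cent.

$1,290.02

Sagefield Township, January 1 – January 12, 2028: 12 days → $81,000 × 2.85% × 12/366 = $75.6885
Riverfield, January 13 – December 31, 2028: 354 days → $81,000 × 1.55% × 354/366 = $1,214.3361
Total = $1,290.0246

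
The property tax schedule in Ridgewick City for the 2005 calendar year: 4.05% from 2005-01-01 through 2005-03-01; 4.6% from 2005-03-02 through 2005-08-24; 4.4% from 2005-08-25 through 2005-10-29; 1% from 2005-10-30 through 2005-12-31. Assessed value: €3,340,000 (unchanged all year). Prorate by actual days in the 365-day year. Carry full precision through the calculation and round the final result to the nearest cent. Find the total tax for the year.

2005-01-01 to 2005-03-01: 60 days at 4.05% → €3,340,000 × 4.05% × 60/365 = €22,236.1644
2005-03-02 to 2005-08-24: 176 days at 4.6% → €3,340,000 × 4.6% × 176/365 = €74,083.9452
2005-08-25 to 2005-10-29: 66 days at 4.4% → €3,340,000 × 4.4% × 66/365 = €26,573.5890
2005-10-30 to 2005-12-31: 63 days at 1% → €3,340,000 × 1% × 63/365 = €5,764.9315
Total = €128,658.6301

€128,658.63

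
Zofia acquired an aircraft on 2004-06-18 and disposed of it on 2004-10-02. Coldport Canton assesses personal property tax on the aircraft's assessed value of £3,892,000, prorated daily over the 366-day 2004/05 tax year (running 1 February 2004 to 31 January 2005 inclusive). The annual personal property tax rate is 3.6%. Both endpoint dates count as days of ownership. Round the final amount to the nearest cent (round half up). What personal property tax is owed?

£40,961.70

Days held (2004-06-18 to 2004-10-02): 107 out of 366
Tax = £3,892,000 × 3.6% × 107/366 = £40,961.7049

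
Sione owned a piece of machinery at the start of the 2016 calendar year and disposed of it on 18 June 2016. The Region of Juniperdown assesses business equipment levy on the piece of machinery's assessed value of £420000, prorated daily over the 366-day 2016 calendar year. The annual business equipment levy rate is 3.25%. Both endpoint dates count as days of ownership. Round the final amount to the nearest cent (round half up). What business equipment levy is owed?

Days held (1 January – 18 June 2016): 170 out of 366
Tax = £420000 × 3.25% × 170/366 = £6340.1639

£6340.16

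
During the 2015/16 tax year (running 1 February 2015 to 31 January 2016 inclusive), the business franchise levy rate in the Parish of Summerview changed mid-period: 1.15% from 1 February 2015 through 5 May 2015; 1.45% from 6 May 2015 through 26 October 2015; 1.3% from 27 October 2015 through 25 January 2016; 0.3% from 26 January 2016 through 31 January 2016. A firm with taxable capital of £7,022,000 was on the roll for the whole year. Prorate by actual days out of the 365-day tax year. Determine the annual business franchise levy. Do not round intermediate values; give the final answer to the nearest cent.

£92,440.30

1 February – 5 May 2015: 94 days at 1.15% → £7,022,000 × 1.15% × 94/365 = £20,796.6630
6 May – 26 October 2015: 174 days at 1.45% → £7,022,000 × 1.45% × 174/365 = £48,538.3726
27 October 2015 – 25 January 2016: 91 days at 1.3% → £7,022,000 × 1.3% × 91/365 = £22,758.9753
26 January – 31 January 2016: 6 days at 0.3% → £7,022,000 × 0.3% × 6/365 = £346.2904
Total = £92,440.3014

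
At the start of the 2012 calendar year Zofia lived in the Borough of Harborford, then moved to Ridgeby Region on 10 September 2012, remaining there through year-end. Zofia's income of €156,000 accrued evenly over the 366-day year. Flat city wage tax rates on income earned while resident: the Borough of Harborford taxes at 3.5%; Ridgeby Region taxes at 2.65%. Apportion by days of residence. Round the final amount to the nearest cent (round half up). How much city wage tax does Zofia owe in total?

The Borough of Harborford, 1 January – 9 September 2012: 253 days → €156,000 × 3.5% × 253/366 = €3,774.2623
Ridgeby Region, 10 September – 31 December 2012: 113 days → €156,000 × 2.65% × 113/366 = €1,276.3443
Total = €5,050.6066

€5,050.61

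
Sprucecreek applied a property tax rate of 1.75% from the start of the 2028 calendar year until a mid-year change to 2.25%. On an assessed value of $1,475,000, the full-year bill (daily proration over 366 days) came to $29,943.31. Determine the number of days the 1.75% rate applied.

161 days

Let d = days at the first rate; then 366 − d days at the second rate.
$1,475,000 × [1.75%·d + 2.25%·(366−d)] / 366 = $29,943.31
Solving gives d = 161, so the new rate took effect on 10 June 2028.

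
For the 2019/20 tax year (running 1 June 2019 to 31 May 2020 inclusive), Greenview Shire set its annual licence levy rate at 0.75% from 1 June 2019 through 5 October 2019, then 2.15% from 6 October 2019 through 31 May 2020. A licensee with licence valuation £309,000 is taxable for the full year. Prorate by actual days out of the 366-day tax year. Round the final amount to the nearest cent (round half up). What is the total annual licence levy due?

£5,142.40

1 June – 5 October 2019: 127 days at 0.75% → £309,000 × 0.75% × 127/366 = £804.1598
6 October 2019 – 31 May 2020: 239 days at 2.15% → £309,000 × 2.15% × 239/366 = £4,338.2418
Total = £5,142.4016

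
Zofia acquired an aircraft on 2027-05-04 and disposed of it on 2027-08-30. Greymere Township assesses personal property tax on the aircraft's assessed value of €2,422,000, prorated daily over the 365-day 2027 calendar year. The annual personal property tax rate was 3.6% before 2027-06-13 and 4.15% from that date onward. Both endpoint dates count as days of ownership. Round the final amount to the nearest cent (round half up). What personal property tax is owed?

2027-05-04 to 2027-06-12: 40 days at 3.6% → €2,422,000 × 3.6% × 40/365 = €9,555.2877
2027-06-13 to 2027-08-30: 79 days at 4.15% → €2,422,000 × 4.15% × 79/365 = €21,754.8685
Total = €31,310.1562

€31,310.16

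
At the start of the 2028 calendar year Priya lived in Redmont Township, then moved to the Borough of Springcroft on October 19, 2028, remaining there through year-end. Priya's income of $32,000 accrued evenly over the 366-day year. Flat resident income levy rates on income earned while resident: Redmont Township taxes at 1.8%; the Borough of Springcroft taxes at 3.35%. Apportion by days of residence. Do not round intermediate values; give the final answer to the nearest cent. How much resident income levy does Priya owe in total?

$676.28

Redmont Township, January 1 – October 18, 2028: 292 days → $32,000 × 1.8% × 292/366 = $459.5410
The Borough of Springcroft, October 19 – December 31, 2028: 74 days → $32,000 × 3.35% × 74/366 = $216.7432
Total = $676.2842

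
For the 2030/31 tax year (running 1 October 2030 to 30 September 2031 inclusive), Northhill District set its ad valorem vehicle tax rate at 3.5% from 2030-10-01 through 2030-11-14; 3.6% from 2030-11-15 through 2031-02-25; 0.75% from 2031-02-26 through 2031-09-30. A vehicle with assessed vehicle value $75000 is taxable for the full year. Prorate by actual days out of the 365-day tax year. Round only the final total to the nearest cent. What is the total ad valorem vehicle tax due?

2030-10-01 to 2030-11-14: 45 days at 3.5% → $75000 × 3.5% × 45/365 = $323.6301
2030-11-15 to 2031-02-25: 103 days at 3.6% → $75000 × 3.6% × 103/365 = $761.9178
2031-02-26 to 2031-09-30: 217 days at 0.75% → $75000 × 0.75% × 217/365 = $334.4178
Total = $1419.9658

$1419.97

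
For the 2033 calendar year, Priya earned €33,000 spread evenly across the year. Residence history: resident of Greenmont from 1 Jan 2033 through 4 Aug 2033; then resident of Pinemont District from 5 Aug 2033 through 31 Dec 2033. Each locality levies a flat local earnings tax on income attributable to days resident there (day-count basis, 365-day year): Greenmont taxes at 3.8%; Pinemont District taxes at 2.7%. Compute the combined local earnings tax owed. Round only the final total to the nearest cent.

Greenmont, 1 Jan – 4 Aug 2033: 216 days → €33,000 × 3.8% × 216/365 = €742.0932
Pinemont District, 5 Aug – 31 Dec 2033: 149 days → €33,000 × 2.7% × 149/365 = €363.7233
Total = €1,105.8164

€1,105.82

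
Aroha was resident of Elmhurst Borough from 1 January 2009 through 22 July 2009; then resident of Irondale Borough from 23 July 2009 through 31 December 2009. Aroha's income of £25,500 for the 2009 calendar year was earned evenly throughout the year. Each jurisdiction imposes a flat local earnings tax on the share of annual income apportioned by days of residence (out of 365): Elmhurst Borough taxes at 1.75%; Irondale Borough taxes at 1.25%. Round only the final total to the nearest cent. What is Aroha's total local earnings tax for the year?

£389.66

Elmhurst Borough, 1 January – 22 July 2009: 203 days → £25,500 × 1.75% × 203/365 = £248.1884
Irondale Borough, 23 July – 31 December 2009: 162 days → £25,500 × 1.25% × 162/365 = £141.4726
Total = £389.6610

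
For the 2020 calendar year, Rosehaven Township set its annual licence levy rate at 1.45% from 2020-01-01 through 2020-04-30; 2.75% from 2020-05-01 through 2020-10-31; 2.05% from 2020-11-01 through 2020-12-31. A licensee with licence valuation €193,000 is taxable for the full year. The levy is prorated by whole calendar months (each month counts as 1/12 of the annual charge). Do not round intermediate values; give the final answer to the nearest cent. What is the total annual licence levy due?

€4,246.00

2020-01-01 to 2020-04-30: 4 months at 1.45% → €193,000 × 1.45% × 4/12 = €932.8333
2020-05-01 to 2020-10-31: 6 months at 2.75% → €193,000 × 2.75% × 6/12 = €2,653.7500
2020-11-01 to 2020-12-31: 2 months at 2.05% → €193,000 × 2.05% × 2/12 = €659.4167
Total = €4,246.0000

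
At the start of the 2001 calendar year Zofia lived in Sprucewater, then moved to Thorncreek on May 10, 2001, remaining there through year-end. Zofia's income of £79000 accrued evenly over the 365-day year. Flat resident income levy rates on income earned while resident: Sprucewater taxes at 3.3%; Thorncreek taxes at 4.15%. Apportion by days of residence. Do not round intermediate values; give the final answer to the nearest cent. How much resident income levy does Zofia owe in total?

£3041.18

Sprucewater, January 1 – May 9, 2001: 129 days → £79000 × 3.3% × 129/365 = £921.3781
Thorncreek, May 10 – December 31, 2001: 236 days → £79000 × 4.15% × 236/365 = £2119.7973
Total = £3041.1753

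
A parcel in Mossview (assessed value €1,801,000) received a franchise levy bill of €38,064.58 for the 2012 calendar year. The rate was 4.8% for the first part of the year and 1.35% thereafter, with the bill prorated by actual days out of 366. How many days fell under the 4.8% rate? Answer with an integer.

81 days

Let d = days at the first rate; then 366 − d days at the second rate.
€1,801,000 × [4.8%·d + 1.35%·(366−d)] / 366 = €38,064.58
Solving gives d = 81, so the new rate took effect on 22 March 2012.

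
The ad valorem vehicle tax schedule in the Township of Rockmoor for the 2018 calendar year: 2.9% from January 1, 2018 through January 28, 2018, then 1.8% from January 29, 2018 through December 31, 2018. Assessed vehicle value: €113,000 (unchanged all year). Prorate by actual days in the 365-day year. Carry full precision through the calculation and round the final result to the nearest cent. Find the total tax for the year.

January 1 – January 28, 2018: 28 days at 2.9% → €113,000 × 2.9% × 28/365 = €251.3863
January 29 – December 31, 2018: 337 days at 1.8% → €113,000 × 1.8% × 337/365 = €1,877.9671
Total = €2,129.3534

€2,129.35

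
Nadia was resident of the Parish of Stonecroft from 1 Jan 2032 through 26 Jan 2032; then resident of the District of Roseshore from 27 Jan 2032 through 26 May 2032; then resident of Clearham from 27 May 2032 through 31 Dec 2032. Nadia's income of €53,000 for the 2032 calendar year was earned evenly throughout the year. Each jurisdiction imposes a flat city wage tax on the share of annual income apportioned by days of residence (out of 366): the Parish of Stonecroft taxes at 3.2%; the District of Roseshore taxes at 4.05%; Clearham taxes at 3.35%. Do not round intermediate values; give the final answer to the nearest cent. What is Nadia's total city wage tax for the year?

€1,892.51

The Parish of Stonecroft, 1 Jan – 26 Jan 2032: 26 days → €53,000 × 3.2% × 26/366 = €120.4809
The District of Roseshore, 27 Jan – 26 May 2032: 121 days → €53,000 × 4.05% × 121/366 = €709.6352
Clearham, 27 May – 31 Dec 2032: 219 days → €53,000 × 3.35% × 219/366 = €1,062.3893
Total = €1,892.5055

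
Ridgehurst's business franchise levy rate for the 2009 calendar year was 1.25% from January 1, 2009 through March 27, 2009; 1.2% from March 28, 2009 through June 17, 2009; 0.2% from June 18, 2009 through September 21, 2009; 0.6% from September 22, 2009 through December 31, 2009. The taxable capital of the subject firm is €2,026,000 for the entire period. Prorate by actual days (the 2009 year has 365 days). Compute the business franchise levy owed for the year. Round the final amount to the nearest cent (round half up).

January 1 – March 27, 2009: 86 days at 1.25% → €2,026,000 × 1.25% × 86/365 = €5,966.9863
March 28 – June 17, 2009: 82 days at 1.2% → €2,026,000 × 1.2% × 82/365 = €5,461.8740
June 18 – September 21, 2009: 96 days at 0.2% → €2,026,000 × 0.2% × 96/365 = €1,065.7315
September 22 – December 31, 2009: 101 days at 0.6% → €2,026,000 × 0.6% × 101/365 = €3,363.7151
Total = €15,858.3068

€15,858.31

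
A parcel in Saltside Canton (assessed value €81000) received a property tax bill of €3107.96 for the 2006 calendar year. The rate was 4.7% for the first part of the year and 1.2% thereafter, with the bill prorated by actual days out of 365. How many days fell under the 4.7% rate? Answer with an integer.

275 days

Let d = days at the first rate; then 365 − d days at the second rate.
€81000 × [4.7%·d + 1.2%·(365−d)] / 365 = €3107.96
Solving gives d = 275, so the new rate took effect on October 3, 2006.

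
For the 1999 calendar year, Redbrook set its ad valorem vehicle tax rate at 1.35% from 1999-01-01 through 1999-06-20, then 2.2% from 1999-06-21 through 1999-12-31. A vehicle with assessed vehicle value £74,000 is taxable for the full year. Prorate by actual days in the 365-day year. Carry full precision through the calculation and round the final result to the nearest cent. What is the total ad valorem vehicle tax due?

1999-01-01 to 1999-06-20: 171 days at 1.35% → £74,000 × 1.35% × 171/365 = £468.0247
1999-06-21 to 1999-12-31: 194 days at 2.2% → £74,000 × 2.2% × 194/365 = £865.2932
Total = £1,333.3178

£1,333.32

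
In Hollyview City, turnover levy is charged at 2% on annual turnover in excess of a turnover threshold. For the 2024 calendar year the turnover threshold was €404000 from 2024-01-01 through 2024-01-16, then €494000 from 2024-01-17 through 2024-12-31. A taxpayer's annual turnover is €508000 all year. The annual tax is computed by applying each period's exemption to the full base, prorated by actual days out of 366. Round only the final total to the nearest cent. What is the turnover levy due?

2024-01-01 to 2024-01-16: 16 days, exemption €404000 → (€508000 − €404000) × 2% × 16/366 = €90.9290
2024-01-17 to 2024-12-31: 350 days, exemption €494000 → (€508000 − €494000) × 2% × 350/366 = €267.7596
Total = €358.6885

€358.69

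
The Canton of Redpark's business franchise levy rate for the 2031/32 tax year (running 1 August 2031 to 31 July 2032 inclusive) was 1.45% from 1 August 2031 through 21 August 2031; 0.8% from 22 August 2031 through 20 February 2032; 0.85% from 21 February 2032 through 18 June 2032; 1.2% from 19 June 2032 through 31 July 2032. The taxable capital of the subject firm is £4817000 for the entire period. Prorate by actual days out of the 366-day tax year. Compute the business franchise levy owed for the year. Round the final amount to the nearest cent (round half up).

£43379.32

1 August – 21 August 2031: 21 days at 1.45% → £4817000 × 1.45% × 21/366 = £4007.5861
22 August 2031 – 20 February 2032: 183 days at 0.8% → £4817000 × 0.8% × 183/366 = £19268.0000
21 February – 18 June 2032: 119 days at 0.85% → £4817000 × 0.85% × 119/366 = £13312.5560
19 June – 31 July 2032: 43 days at 1.2% → £4817000 × 1.2% × 43/366 = £6791.1803
Total = £43379.3224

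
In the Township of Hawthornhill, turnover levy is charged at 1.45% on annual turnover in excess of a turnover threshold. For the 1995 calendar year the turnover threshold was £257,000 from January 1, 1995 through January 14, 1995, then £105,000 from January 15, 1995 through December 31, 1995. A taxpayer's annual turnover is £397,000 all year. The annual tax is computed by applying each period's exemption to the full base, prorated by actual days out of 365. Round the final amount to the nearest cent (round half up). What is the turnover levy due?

January 1 – January 14, 1995: 14 days, exemption £257,000 → (£397,000 − £257,000) × 1.45% × 14/365 = £77.8630
January 15 – December 31, 1995: 351 days, exemption £105,000 → (£397,000 − £105,000) × 1.45% × 351/365 = £4,071.6000
Total = £4,149.4630

£4,149.46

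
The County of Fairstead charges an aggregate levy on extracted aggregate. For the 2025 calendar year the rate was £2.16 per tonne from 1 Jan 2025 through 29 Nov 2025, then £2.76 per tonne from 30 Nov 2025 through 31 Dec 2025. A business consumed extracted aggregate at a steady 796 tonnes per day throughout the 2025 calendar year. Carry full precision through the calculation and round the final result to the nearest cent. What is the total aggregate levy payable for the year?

1 Jan – 29 Nov 2025: 333 days × 796 tonnes/day = 265,068 tonnes at £2.16/tonne → £572,546.88
30 Nov – 31 Dec 2025: 32 days × 796 tonnes/day = 25,472 tonnes at £2.76/tonne → £70,302.72

£642,849.60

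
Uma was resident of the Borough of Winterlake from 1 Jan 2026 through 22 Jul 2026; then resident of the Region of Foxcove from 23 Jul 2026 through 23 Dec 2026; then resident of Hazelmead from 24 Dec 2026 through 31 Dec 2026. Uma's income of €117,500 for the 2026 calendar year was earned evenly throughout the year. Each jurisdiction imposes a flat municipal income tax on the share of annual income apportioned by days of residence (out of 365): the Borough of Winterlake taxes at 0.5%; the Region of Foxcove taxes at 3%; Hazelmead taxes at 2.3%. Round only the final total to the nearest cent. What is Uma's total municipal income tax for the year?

€1,873.24

The Borough of Winterlake, 1 Jan – 22 Jul 2026: 203 days → €117,500 × 0.5% × 203/365 = €326.7466
The Region of Foxcove, 23 Jul – 23 Dec 2026: 154 days → €117,500 × 3% × 154/365 = €1,487.2603
Hazelmead, 24 Dec – 31 Dec 2026: 8 days → €117,500 × 2.3% × 8/365 = €59.2329
Total = €1,873.2397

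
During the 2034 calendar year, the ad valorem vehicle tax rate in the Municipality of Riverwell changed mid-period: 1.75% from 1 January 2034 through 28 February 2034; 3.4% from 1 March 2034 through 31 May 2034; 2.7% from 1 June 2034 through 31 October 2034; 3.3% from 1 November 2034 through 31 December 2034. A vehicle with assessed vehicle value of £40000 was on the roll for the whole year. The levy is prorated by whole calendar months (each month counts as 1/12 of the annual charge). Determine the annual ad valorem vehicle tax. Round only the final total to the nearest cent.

1 January – 28 February 2034: 2 months at 1.75% → £40000 × 1.75% × 2/12 = £116.6667
1 March – 31 May 2034: 3 months at 3.4% → £40000 × 3.4% × 3/12 = £340.0000
1 June – 31 October 2034: 5 months at 2.7% → £40000 × 2.7% × 5/12 = £450.0000
1 November – 31 December 2034: 2 months at 3.3% → £40000 × 3.3% × 2/12 = £220.0000
Total = £1126.6667

£1126.67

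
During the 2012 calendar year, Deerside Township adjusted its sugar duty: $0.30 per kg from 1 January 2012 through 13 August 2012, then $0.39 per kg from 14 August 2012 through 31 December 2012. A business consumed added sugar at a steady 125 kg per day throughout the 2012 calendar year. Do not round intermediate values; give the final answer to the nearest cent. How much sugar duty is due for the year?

1 January – 13 August 2012: 226 days × 125 kg/day = 28,250 kg at $0.30/kg → $8,475.00
14 August – 31 December 2012: 140 days × 125 kg/day = 17,500 kg at $0.39/kg → $6,825.00

$15,300.00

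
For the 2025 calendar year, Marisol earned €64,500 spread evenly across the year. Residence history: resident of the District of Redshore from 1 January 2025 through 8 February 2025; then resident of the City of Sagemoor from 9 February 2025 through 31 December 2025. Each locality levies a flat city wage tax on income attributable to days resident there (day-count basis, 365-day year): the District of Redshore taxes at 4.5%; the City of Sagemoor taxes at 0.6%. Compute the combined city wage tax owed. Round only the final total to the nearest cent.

The District of Redshore, 1 January – 8 February 2025: 39 days → €64,500 × 4.5% × 39/365 = €310.1301
The City of Sagemoor, 9 February – 31 December 2025: 326 days → €64,500 × 0.6% × 326/365 = €345.6493
Total = €655.7795

€655.78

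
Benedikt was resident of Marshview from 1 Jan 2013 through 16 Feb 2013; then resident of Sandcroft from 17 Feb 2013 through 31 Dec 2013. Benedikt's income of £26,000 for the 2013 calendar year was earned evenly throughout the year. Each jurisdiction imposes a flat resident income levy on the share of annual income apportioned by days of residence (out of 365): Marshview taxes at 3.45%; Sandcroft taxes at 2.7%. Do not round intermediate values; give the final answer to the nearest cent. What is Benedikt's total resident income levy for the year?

Marshview, 1 Jan – 16 Feb 2013: 47 days → £26,000 × 3.45% × 47/365 = £115.5041
Sandcroft, 17 Feb – 31 Dec 2013: 318 days → £26,000 × 2.7% × 318/365 = £611.6055
Total = £727.1096

£727.11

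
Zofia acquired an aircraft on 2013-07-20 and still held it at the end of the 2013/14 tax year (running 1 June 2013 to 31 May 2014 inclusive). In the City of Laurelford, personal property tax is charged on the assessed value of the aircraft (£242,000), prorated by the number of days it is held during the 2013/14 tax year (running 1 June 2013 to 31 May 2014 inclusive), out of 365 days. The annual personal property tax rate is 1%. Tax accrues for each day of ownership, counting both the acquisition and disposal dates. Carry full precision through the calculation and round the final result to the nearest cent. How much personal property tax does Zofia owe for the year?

£2,095.12

Days held (2013-07-20 to 2014-05-31): 316 out of 365
Tax = £242,000 × 1% × 316/365 = £2,095.1233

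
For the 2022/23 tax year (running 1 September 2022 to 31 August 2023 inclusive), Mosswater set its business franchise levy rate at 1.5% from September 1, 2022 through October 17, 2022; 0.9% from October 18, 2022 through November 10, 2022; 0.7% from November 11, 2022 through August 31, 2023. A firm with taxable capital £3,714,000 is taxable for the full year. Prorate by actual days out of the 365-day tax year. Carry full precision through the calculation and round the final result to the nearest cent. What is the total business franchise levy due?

£30,312.35

September 1 – October 17, 2022: 47 days at 1.5% → £3,714,000 × 1.5% × 47/365 = £7,173.6164
October 18 – November 10, 2022: 24 days at 0.9% → £3,714,000 × 0.9% × 24/365 = £2,197.8740
November 11, 2022 – August 31, 2023: 294 days at 0.7% → £3,714,000 × 0.7% × 294/365 = £20,940.8548
Total = £30,312.3452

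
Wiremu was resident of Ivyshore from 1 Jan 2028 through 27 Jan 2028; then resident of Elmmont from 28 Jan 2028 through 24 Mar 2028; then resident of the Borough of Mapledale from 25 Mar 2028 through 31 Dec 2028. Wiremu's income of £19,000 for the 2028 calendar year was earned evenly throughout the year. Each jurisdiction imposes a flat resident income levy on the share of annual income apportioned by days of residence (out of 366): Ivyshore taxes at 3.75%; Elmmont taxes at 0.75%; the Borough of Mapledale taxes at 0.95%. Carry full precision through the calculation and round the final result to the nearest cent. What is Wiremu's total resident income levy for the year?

£213.83

Ivyshore, 1 Jan – 27 Jan 2028: 27 days → £19,000 × 3.75% × 27/366 = £52.5615
Elmmont, 28 Jan – 24 Mar 2028: 57 days → £19,000 × 0.75% × 57/366 = £22.1926
The Borough of Mapledale, 25 Mar – 31 Dec 2028: 282 days → £19,000 × 0.95% × 282/366 = £139.0738
Total = £213.8279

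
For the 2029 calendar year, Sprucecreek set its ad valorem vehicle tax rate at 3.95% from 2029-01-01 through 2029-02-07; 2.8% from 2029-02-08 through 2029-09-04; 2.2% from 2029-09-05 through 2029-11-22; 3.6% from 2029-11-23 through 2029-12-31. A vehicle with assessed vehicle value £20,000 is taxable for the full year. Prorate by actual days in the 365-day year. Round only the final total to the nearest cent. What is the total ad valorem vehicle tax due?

2029-01-01 to 2029-02-07: 38 days at 3.95% → £20,000 × 3.95% × 38/365 = £82.2466
2029-02-08 to 2029-09-04: 209 days at 2.8% → £20,000 × 2.8% × 209/365 = £320.6575
2029-09-05 to 2029-11-22: 79 days at 2.2% → £20,000 × 2.2% × 79/365 = £95.2329
2029-11-23 to 2029-12-31: 39 days at 3.6% → £20,000 × 3.6% × 39/365 = £76.9315
Total = £575.0685

£575.07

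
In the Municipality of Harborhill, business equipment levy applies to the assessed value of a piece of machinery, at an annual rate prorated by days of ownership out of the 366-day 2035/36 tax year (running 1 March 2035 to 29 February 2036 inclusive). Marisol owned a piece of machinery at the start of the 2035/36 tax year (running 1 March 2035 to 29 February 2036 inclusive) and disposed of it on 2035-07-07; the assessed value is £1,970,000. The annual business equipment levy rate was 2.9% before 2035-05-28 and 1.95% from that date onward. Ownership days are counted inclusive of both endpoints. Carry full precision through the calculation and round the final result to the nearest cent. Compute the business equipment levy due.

£18,039.49

2035-03-01 to 2035-05-27: 88 days at 2.9% → £1,970,000 × 2.9% × 88/366 = £13,736.1749
2035-05-28 to 2035-07-07: 41 days at 1.95% → £1,970,000 × 1.95% × 41/366 = £4,303.3197
Total = £18,039.4945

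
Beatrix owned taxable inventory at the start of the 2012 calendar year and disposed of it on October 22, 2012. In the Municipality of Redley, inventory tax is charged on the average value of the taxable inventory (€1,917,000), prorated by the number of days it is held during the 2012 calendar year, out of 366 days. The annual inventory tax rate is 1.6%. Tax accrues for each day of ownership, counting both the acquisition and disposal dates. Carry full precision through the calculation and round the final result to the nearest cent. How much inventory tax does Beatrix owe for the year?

Days held (January 1 – October 22, 2012): 296 out of 366
Tax = €1,917,000 × 1.6% × 296/366 = €24,805.7705

€24,805.77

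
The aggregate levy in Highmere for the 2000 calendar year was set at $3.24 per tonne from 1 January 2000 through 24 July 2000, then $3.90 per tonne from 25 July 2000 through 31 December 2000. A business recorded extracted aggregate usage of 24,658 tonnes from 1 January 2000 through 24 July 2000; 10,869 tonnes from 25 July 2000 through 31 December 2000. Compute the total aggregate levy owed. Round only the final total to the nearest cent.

$122,281.02

1 January – 24 July 2000: 24,658 tonnes at $3.24/tonne → $79,891.92
25 July – 31 December 2000: 10,869 tonnes at $3.90/tonne → $42,389.10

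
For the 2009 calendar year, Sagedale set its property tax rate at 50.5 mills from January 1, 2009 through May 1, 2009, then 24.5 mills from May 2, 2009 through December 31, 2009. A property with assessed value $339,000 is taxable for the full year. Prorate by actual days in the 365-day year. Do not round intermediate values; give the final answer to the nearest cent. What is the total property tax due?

January 1 – May 1, 2009: 121 days at 50.5 mills → $339,000 × 5.05% × 121/365 = $5,675.2315
May 2 – December 31, 2009: 244 days at 24.5 mills → $339,000 × 2.45% × 244/365 = $5,552.1699
Total = $11,227.4014

$11,227.40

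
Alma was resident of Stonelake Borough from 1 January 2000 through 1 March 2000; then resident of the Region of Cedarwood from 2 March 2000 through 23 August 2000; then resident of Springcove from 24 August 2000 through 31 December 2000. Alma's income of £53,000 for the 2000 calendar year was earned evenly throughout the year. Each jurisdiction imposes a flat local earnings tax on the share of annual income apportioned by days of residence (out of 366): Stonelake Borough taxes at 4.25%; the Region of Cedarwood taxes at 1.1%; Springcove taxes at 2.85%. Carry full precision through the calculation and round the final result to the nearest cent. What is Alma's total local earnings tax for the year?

Stonelake Borough, 1 January – 1 March 2000: 61 days → £53,000 × 4.25% × 61/366 = £375.4167
The Region of Cedarwood, 2 March – 23 August 2000: 175 days → £53,000 × 1.1% × 175/366 = £278.7568
Springcove, 24 August – 31 December 2000: 130 days → £53,000 × 2.85% × 130/366 = £536.5164
Total = £1,190.6899

£1,190.69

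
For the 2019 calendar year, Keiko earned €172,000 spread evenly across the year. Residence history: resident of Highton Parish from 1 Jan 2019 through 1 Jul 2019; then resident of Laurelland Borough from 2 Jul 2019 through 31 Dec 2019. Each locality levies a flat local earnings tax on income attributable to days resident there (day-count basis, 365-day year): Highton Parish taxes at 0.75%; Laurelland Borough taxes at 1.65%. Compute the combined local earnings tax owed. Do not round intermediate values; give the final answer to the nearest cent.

€2,066.12

Highton Parish, 1 Jan – 1 Jul 2019: 182 days → €172,000 × 0.75% × 182/365 = €643.2329
Laurelland Borough, 2 Jul – 31 Dec 2019: 183 days → €172,000 × 1.65% × 183/365 = €1,422.8877
Total = €2,066.1205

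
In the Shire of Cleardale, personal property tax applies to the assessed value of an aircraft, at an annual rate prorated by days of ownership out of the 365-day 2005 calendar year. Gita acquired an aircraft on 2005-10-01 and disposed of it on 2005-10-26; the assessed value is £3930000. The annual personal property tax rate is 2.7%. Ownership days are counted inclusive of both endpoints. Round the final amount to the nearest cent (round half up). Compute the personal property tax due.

Days held (2005-10-01 to 2005-10-26): 26 out of 365
Tax = £3930000 × 2.7% × 26/365 = £7558.5205

£7558.52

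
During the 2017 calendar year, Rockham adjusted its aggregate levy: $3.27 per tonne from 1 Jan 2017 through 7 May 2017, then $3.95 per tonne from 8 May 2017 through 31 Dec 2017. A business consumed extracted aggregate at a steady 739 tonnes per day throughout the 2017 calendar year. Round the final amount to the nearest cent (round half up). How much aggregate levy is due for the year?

$1001633.21

1 Jan – 7 May 2017: 127 days × 739 tonnes/day = 93,853 tonnes at $3.27/tonne → $306899.31
8 May – 31 Dec 2017: 238 days × 739 tonnes/day = 175,882 tonnes at $3.95/tonne → $694733.90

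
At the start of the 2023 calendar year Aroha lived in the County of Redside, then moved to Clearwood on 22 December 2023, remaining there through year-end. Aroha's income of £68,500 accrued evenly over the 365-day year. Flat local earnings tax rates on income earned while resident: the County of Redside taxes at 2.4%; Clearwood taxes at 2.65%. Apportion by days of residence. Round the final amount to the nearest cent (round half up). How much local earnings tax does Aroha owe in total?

The County of Redside, 1 January – 21 December 2023: 355 days → £68,500 × 2.4% × 355/365 = £1,598.9589
Clearwood, 22 December – 31 December 2023: 10 days → £68,500 × 2.65% × 10/365 = £49.7329
Total = £1,648.6918

£1,648.69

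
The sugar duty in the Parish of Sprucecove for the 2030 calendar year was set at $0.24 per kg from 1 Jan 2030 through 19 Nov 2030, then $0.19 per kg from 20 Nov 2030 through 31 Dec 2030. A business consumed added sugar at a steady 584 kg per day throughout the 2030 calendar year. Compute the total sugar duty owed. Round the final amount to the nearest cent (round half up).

1 Jan – 19 Nov 2030: 323 days × 584 kg/day = 188,632 kg at $0.24/kg → $45,271.68
20 Nov – 31 Dec 2030: 42 days × 584 kg/day = 24,528 kg at $0.19/kg → $4,660.32

$49,932.00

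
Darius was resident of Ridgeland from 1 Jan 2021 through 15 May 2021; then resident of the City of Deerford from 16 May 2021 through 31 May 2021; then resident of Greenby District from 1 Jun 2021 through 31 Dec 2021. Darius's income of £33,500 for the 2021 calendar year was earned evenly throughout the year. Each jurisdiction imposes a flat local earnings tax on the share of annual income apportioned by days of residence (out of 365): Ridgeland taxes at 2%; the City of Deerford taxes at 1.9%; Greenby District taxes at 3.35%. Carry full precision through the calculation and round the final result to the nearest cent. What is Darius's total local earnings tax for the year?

£933.69

Ridgeland, 1 Jan – 15 May 2021: 135 days → £33,500 × 2% × 135/365 = £247.8082
The City of Deerford, 16 May – 31 May 2021: 16 days → £33,500 × 1.9% × 16/365 = £27.9014
Greenby District, 1 Jun – 31 Dec 2021: 214 days → £33,500 × 3.35% × 214/365 = £657.9767
Total = £933.6863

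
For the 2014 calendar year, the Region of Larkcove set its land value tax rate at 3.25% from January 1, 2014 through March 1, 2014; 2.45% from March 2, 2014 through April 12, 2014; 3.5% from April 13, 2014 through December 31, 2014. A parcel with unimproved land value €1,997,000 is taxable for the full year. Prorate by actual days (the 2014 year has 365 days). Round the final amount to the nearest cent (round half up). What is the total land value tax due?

€66,661.50

January 1 – March 1, 2014: 60 days at 3.25% → €1,997,000 × 3.25% × 60/365 = €10,668.9041
March 2 – April 12, 2014: 42 days at 2.45% → €1,997,000 × 2.45% × 42/365 = €5,629.8986
April 13 – December 31, 2014: 263 days at 3.5% → €1,997,000 × 3.5% × 263/365 = €50,362.6986
Total = €66,661.5014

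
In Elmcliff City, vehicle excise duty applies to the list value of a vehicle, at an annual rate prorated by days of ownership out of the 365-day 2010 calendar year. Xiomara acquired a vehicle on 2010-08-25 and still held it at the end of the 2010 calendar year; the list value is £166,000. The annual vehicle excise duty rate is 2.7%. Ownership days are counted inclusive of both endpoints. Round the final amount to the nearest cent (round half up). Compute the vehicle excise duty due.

£1,584.05

Days held (2010-08-25 to 2010-12-31): 129 out of 365
Tax = £166,000 × 2.7% × 129/365 = £1,584.0493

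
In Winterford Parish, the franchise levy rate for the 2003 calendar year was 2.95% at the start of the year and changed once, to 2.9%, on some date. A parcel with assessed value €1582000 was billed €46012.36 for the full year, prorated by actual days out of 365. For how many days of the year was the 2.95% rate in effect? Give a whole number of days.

Let d = days at the first rate; then 365 − d days at the second rate.
€1582000 × [2.95%·d + 2.9%·(365−d)] / 365 = €46012.36
Solving gives d = 62, so the new rate took effect on 4 March 2003.

62 days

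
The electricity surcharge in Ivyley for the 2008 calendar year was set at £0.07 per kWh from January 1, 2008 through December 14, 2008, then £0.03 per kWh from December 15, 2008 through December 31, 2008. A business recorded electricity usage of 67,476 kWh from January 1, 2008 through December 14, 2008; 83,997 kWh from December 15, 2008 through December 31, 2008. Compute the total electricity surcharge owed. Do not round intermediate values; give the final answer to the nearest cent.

£7243.23

January 1 – December 14, 2008: 67,476 kWh at £0.07/kWh → £4723.32
December 15 – December 31, 2008: 83,997 kWh at £0.03/kWh → £2519.91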